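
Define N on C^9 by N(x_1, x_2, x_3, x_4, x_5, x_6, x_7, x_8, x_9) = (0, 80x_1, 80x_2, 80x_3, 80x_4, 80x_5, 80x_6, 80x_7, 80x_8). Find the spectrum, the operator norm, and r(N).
sigma(N) = {0}; ||N|| = 80; r(N) = 0. (N is nilpotent with N^9 = 0.)

On C^9, N is a strictly lower-triangular matrix with 80 on the subdiagonal and zeros elsewhere, so its characteristic polynomial is lambda^9 and every eigenvalue is 0: sigma(N) = {0}. For the operator norm, N e_i = 80e_{i+1} for i = 1, ..., 8 and N e_9 = 0, so the singular values of N are 80 (with multiplicity 8) and 0; hence ||N|| = 80. The spectral radius r(N) = max|lambda| = 0. Note ||N|| > r(N) — characteristic of non-normal nilpotent operators. Indeed N^9 = 0.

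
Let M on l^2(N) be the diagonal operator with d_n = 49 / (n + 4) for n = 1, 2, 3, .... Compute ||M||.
||M|| = 49/5 (attained at n = 1)

For M diagonal, ||M|| = sup_n |d_n| = sup_n 49/(n + 4). This is positive and strictly decreasing in n, so the supremum is attained at n = 1: d_1 = 49/(1 + 4) = 49/5. Hence ||M|| = 49/5.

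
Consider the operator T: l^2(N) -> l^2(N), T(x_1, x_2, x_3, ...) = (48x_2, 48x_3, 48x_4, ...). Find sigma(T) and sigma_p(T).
sigma(T) = closed disk {z in C : |z| ≤ 48}; sigma_p(T) = open disk {z in C : |z| < 48}

Note T = 48·V where V is the unit left shift (V x)_k = x_{k+1}; so sigma(T) = 48·sigma(V) and ||T|| = 48||V||. ||T x||^2 = 2304sum_{k≥2} |x_k|^2 ≤ 2304||x||^2, with equality on {x : x_1 = 0}, so ||T|| = 48. For any lambda with |lambda| < 48, set r = lambda/48 (|r| < 1); the vector x = (1, r, r^2, ...) is in l^2 and satisfies T x = 48(r, r^2, ...) = lambda x, so lambda is an eigenvalue. On the boundary |lambda| = 48 the geometric series diverges, so no l^2 eigenvector exists, but these lambda lie in the approximate point spectrum. Hence sigma(T) is the closed disk of radius 48 and sigma_p(T) is the open disk.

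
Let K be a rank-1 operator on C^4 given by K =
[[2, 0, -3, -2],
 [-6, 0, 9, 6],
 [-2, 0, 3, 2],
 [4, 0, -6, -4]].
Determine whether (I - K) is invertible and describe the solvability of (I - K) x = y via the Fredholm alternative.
(I - K) is singular (det(I - K) = 0, i.e. 1 ∈ sigma(K)). (I - K) x = y is solvable iff y ⊥ ker((I - K)^*) = span{(2, 0, -3, -2)}, i.e. iff 2y_1 - 3y_3 - 2y_4 = 0. When solvable, the solutions are x = y + c·(1, -3, -1, 2), c arbitrary (ker(I - K) = span{(1, -3, -1, 2)}, dimension 1).

K has rank 1, so it is an outer product K = u v^T: every row of K is a multiple of one row vector. Reading off the entries, u = (1, -3, -1, 2) and v = (2, 0, -3, -2) (row i of K equals u_i·v^T). A rank-one matrix u v^T satisfies K u = u (v·u) and kills the (3)-dimensional subspace v^⊥, so its characteristic polynomial is lambda^3 (lambda - v·u) with v·u = tr K = 1. Hence the eigenvalues of I - K are 1 (multiplicity 3) and 1 - (1) = 0, so det(I - K) = 0. (Direct check: I - K =
[[-1, 0, 3, 2],
 [6, 1, -9, -6],
 [2, 0, -2, -2],
 [-4, 0, 6, 5]]
has determinant 0.) So 1 is an eigenvalue of K and (I - K) is not invertible. The finite-dimensional Fredholm alternative says: either (I - K) is invertible, or ker(I - K) ≠ {0} and then range(I - K) = ker((I - K)^*)^⊥, with dim ker(I - K) = dim ker((I - K)^*). We are in the second case, so we need both kernels. Kernel of I - K: (I - K) u = u - u (v·u) = u - u = 0, so ker(I - K) = span{u} = span{(1, -3, -1, 2)} (it is exactly 1-dimensional because rank(I - K) = 3). Kernel of the adjoint: K is real, so (I - K)^* = I - K^T = I - v u^T, and (I - v u^T) v = v - v (u·v) = 0; hence ker((I - K)^*) = span{v} = span{(2, 0, -3, -2)}. Therefore (I - K) x = y is solvable iff <y, v> = 0, i.e. iff 2y_1 - 3y_3 - 2y_4 = 0. When this holds, K y = u (v·y) = 0, so (I - K) y = y and x = y is a particular solution; the full solution set is the line x = y + c·u = y + c·(1, -3, -1, 2), c ∈ C.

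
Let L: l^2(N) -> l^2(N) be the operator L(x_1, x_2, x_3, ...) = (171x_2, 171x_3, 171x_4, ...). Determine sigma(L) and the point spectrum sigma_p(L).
sigma(L) = closed disk {z in C : |z| ≤ 171}; sigma_p(L) = open disk {z in C : |z| < 171}

Note L = 171·V where V is the unit left shift (V x)_k = x_{k+1}; so sigma(L) = 171·sigma(V) and ||L|| = 171||V||. ||L x||^2 = 29241sum_{k≥2} |x_k|^2 ≤ 29241||x||^2, with equality on {x : x_1 = 0}, so ||L|| = 171. For any lambda with |lambda| < 171, set r = lambda/171 (|r| < 1); the vector x = (1, r, r^2, ...) is in l^2 and satisfies L x = 171(r, r^2, ...) = lambda x, so lambda is an eigenvalue. On the boundary |lambda| = 171 the geometric series diverges, so no l^2 eigenvector exists, but these lambda lie in the approximate point spectrum. Hence sigma(L) is the closed disk of radius 171 and sigma_p(L) is the open disk.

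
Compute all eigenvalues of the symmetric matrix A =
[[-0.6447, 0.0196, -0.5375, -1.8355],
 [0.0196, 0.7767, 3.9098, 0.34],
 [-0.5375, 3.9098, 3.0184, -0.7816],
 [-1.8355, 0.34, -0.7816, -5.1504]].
sigma(A) ≈ {-6, -2, 0, 6}

A is real symmetric, so its spectrum consists of real eigenvalues. Expanding the characteristic polynomial of the displayed matrix gives
  det(λ I - A) = p(λ) = λ^4 + (2)λ^3 + (-36)λ^2 + (-71.9989)λ + (-0.001).
Solving p(λ) = 0 yields eigenvalues ≈ -6, -2, 0, 6. (A is shown rounded to 4 decimals, so these recover the underlying integer eigenvalues to within that precision.)
Verification: the trace of A = -2 equals the sum of eigenvalues -2, and det(A) ≈ -0.0010 matches the eigenvalue product 0.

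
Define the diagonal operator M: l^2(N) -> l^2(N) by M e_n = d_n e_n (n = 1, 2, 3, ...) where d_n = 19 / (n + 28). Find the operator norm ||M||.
||M|| = 19/29 (attained at n = 1)

For M diagonal, ||M|| = sup_n |d_n| = sup_n 19/(n + 28). This is positive and strictly decreasing in n, so the supremum is attained at n = 1: d_1 = 19/(1 + 28) = 19/29. Hence ||M|| = 19/29.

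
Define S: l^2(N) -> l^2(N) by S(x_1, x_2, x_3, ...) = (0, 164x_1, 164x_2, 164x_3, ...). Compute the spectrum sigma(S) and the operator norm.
sigma(S) = closed disk {z in C : |z| ≤ 164}; ||S|| = 164

Note S = 164·U where U is the unit right shift (U x)_k = x_{k-1} (with x_0 := 0); so ||S|| = 164||U|| and sigma(S) = 164·sigma(U). ||S x||^2 = sum_{k≥1} |164x_k|^2 = 26896||x||^2, so ||S|| = 164 and sigma(S) ⊂ {|z| ≤ 164}. For any |lambda| < 164, the equation (S - lambda I) x = 0 forces x_1 = 0, then 164x_k = lambda x_{k+1} ⇒ x = 0, so S has no eigenvalues. But (S - lambda I) is not surjective for |lambda| < 164: solving (S - lambda I) x = e_1 would require x_n proportional to (lambda/164)^(-n), which is not in l^2. So every |lambda| < 164 lies in the residual spectrum. The boundary |lambda| = 164 is in the approximate point spectrum (the spectrum is closed). Hence sigma(S) is the closed disk of radius 164.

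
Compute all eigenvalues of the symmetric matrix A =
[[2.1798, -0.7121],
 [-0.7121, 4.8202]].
sigma(A) ≈ {2, 5}

A is real symmetric, so its spectrum consists of real eigenvalues. Expanding the characteristic polynomial of the displayed matrix gives
  det(λ I - A) = p(λ) = λ^2 + (-7)λ + (10).
Solving p(λ) = 0 yields eigenvalues ≈ 2, 5. (A is shown rounded to 4 decimals, so these recover the underlying integer eigenvalues to within that precision.)
Verification: the trace of A = 7 equals the sum of eigenvalues 7, and det(A) ≈ 10.0000 matches the eigenvalue product 10.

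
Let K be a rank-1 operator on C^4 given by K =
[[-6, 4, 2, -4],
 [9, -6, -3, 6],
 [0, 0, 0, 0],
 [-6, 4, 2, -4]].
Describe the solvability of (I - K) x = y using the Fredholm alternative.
(I - K) is invertible (det(I - K) = 17 ≠ 0), so for every y in C^4 the equation (I - K) x = y has a unique solution.

K has rank 1, so it is an outer product K = u v^T: every row of K is a multiple of one row vector. Reading off the entries, u = (-2, 3, 0, -2) and v = (3, -2, -1, 2) (row i of K equals u_i·v^T). A rank-one matrix u v^T satisfies K u = u (v·u) and kills the (3)-dimensional subspace v^⊥, so its characteristic polynomial is lambda^3 (lambda - v·u) with v·u = tr K = -16. Hence the eigenvalues of I - K are 1 (multiplicity 3) and 1 - (-16) = 17, so det(I - K) = 17. (Direct check: I - K =
[[7, -4, -2, 4],
 [-9, 7, 3, -6],
 [0, 0, 1, 0],
 [6, -4, -2, 5]]
has determinant 17.) The finite-dimensional Fredholm alternative says: either (I - K) is invertible, or ker(I - K) ≠ {0} and then range(I - K) = ker((I - K)^*)^⊥, with dim ker(I - K) = dim ker((I - K)^*). Since det(I - K) ≠ 0, 1 is not an eigenvalue of K and ker(I - K) = {0}, so we are in the first case: for every y there is a unique x = (I - K)^(-1) y. Explicitly, by the Sherman–Morrison formula, (I - u v^T)^(-1) = I + u v^T/(1 - v·u), i.e. (I - K)^(-1) = I + K/(17).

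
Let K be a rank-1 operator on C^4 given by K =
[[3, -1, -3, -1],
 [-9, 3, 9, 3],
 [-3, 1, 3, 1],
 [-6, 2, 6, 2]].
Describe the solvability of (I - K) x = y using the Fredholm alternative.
(I - K) is invertible (det(I - K) = -10 ≠ 0), so for every y in C^4 the equation (I - K) x = y has a unique solution.

K has rank 1, so it is an outer product K = u v^T: every row of K is a multiple of one row vector. Reading off the entries, u = (1, -3, -1, -2) and v = (3, -1, -3, -1) (row i of K equals u_i·v^T). A rank-one matrix u v^T satisfies K u = u (v·u) and kills the (3)-dimensional subspace v^⊥, so its characteristic polynomial is lambda^3 (lambda - v·u) with v·u = tr K = 11. Hence the eigenvalues of I - K are 1 (multiplicity 3) and 1 - (11) = -10, so det(I - K) = -10. (Direct check: I - K =
[[-2, 1, 3, 1],
 [9, -2, -9, -3],
 [3, -1, -2, -1],
 [6, -2, -6, -1]]
has determinant -10.) The finite-dimensional Fredholm alternative says: either (I - K) is invertible, or ker(I - K) ≠ {0} and then range(I - K) = ker((I - K)^*)^⊥, with dim ker(I - K) = dim ker((I - K)^*). Since det(I - K) ≠ 0, 1 is not an eigenvalue of K and ker(I - K) = {0}, so we are in the first case: for every y there is a unique x = (I - K)^(-1) y. Explicitly, by the Sherman–Morrison formula, (I - u v^T)^(-1) = I + u v^T/(1 - v·u), i.e. (I - K)^(-1) = I + K/(-10).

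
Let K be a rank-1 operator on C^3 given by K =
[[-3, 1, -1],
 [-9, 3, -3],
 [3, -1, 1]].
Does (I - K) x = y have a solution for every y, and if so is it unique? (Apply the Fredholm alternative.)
(I - K) is singular (det(I - K) = 0, i.e. 1 ∈ sigma(K)). (I - K) x = y is solvable iff y ⊥ ker((I - K)^*) = span{(-3, 1, -1)}, i.e. iff -3y_1 + y_2 - y_3 = 0. When solvable, the solutions are x = y + c·(1, 3, -1), c arbitrary (ker(I - K) = span{(1, 3, -1)}, dimension 1).

K has rank 1, so it is an outer product K = u v^T: every row of K is a multiple of one row vector. Reading off the entries, u = (1, 3, -1) and v = (-3, 1, -1) (row i of K equals u_i·v^T). A rank-one matrix u v^T satisfies K u = u (v·u) and kills the (2)-dimensional subspace v^⊥, so its characteristic polynomial is lambda^2 (lambda - v·u) with v·u = tr K = 1. Hence the eigenvalues of I - K are 1 (multiplicity 2) and 1 - (1) = 0, so det(I - K) = 0. (Direct check: I - K =
[[4, -1, 1],
 [9, -2, 3],
 [-3, 1, 0]]
has determinant 0.) So 1 is an eigenvalue of K and (I - K) is not invertible. The finite-dimensional Fredholm alternative says: either (I - K) is invertible, or ker(I - K) ≠ {0} and then range(I - K) = ker((I - K)^*)^⊥, with dim ker(I - K) = dim ker((I - K)^*). We are in the second case, so we need both kernels. Kernel of I - K: (I - K) u = u - u (v·u) = u - u = 0, so ker(I - K) = span{u} = span{(1, 3, -1)} (it is exactly 1-dimensional because rank(I - K) = 2). Kernel of the adjoint: K is real, so (I - K)^* = I - K^T = I - v u^T, and (I - v u^T) v = v - v (u·v) = 0; hence ker((I - K)^*) = span{v} = span{(-3, 1, -1)}. Therefore (I - K) x = y is solvable iff <y, v> = 0, i.e. iff -3y_1 + y_2 - y_3 = 0. When this holds, K y = u (v·y) = 0, so (I - K) y = y and x = y is a particular solution; the full solution set is the line x = y + c·u = y + c·(1, 3, -1), c ∈ C.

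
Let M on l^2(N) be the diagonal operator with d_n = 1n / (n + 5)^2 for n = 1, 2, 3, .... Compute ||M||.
||M|| = 1/20 (attained at n = 5)

For M diagonal, ||M|| = sup_n |d_n|. Treat f(x) = 1x / (x + 5)^2 for real x > 0. By the quotient rule, f'(x) = 1(5 - x)/(x + 5)^3, which is positive for x < 5 and negative for x > 5. So f has a unique maximum at x = 5, and since 5 is a positive integer, the supremum over n ≥ 1 is attained at n = 5: d_5 = 1·5/(5 + 5)^2 = 1·5/100 = 1/20. Hence ||M|| = 1/20.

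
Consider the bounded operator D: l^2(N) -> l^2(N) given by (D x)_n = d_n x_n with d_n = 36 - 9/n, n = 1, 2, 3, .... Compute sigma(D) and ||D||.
sigma(D) = {36 - 9/n : n ≥ 1} ∪ {36}; ||D|| = 36

A bounded diagonal operator on l^2 with diagonal entries d_n has spectrum equal to the closure of {d_n : n ≥ 1}: every d_n is an eigenvalue (with eigenvector e_n), so {d_n} ⊂ sigma(D); the spectrum is closed, so its closure is too; and for lambda not in the closure, (D - lambda I) has bounded inverse (the diagonal entries 1/(d_n - lambda) are bounded). For our sequence d_n = 36 - 9/n, n = 1, 2, 3, ...:
  - {d_n} = {36 - 9/n : n ≥ 1}; the only limit point is 36
  - closure = {36 - 9/n : n ≥ 1} ∪ {36}
For the norm: a diagonal operator has ||D|| = sup_n |d_n|. Here d_n = 36 - 9/n increases monotonically from d_1 = 27 toward 36, with all terms in [27, 36); so sup_n |d_n| = 36 (the supremum is the limit, not attained). So ||D|| = 36.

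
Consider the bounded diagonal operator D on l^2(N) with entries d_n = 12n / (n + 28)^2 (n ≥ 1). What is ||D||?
||D|| = 3/28 (attained at n = 28)

For D diagonal, ||D|| = sup_n |d_n|. Treat f(x) = 12x / (x + 28)^2 for real x > 0. By the quotient rule, f'(x) = 12(28 - x)/(x + 28)^3, which is positive for x < 28 and negative for x > 28. So f has a unique maximum at x = 28, and since 28 is a positive integer, the supremum over n ≥ 1 is attained at n = 28: d_28 = 12·28/(28 + 28)^2 = 12·28/3136 = 3/28. Hence ||D|| = 3/28.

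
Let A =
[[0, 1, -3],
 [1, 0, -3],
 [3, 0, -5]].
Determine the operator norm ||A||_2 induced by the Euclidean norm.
||A||_2 ≈ 7.1463 (= sqrt(largest eigenvalue of A^T A))

||A||_2 = sigma_max(A) = sqrt(lambda_max(A^T A)). Form the symmetric matrix M = A^T A =
[[10, 0, -18],
 [0, 1, -3],
 [-18, -3, 43]].
Its characteristic polynomial (trace, sum of principal 2x2 minors, determinant of M give the coefficients) is
  p(λ) = det(λ I - M) = λ^3 - 54λ^2 + 150λ - 16.
No integer candidate from the rational root theorem (±divisors of 16) is a root, so the roots are irrational. The cubic discriminant is Δ = 44358192 > 0, so there are three distinct real roots. p(0) = -16 and p(1) = 81 have opposite signs, so a root lies in (0, 1); Newton's method refines it to λ ≈ 0.1111. p(2) = 76 and p(3) = -25 have opposite signs, so a root lies in (2, 3); Newton's method refines it to λ ≈ 2.82. p(51) = -169 and p(52) = 2376 have opposite signs, so a root lies in (51, 52); Newton's method refines it to λ ≈ 51.0689. Check (Vieta): the three roots sum to 54, matching tr M = 54.
So the eigenvalues of A^T A are ≈ 0.1111, 2.82, 51.0689 (all ≥ 0, as they must be for A^T A). The largest is λ_max ≈ 51.0689, hence ||A||_2 = sqrt(λ_max) ≈ 7.1463.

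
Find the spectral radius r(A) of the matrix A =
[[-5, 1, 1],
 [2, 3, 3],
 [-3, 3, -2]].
r(A) ≈ 4.479

The eigenvalues of A are the roots of its characteristic polynomial. With M = A (coefficients from the trace, the sum of principal 2x2 minors, and det A):
  p(λ) = det(λ I - M) = λ^3 + 4λ^2 - 19λ - 85.
No integer candidate from the rational root theorem (±divisors of 85) is a root, so the roots are irrational. The cubic discriminant is Δ = -23823 < 0, so there is one real root and a complex-conjugate pair. p(4) = -33 and p(5) = 45 have opposite signs, so a root lies in (4, 5); Newton's method refines it to λ ≈ 4.479. Dividing out (λ - (4.479)) leaves approximately λ^2 + 8.479λ + 18.9774. For λ^2 + 8.479λ + 18.9774 the discriminant is -4.0163. It is negative, so the remaining roots are the complex-conjugate pair λ ≈ -4.2395 ± 1.002i. Their product equals the constant term, so |λ|^2 ≈ 18.9774 and |λ| ≈ 4.3563.
Thus the eigenvalues (to 4 decimals) are 4.479 (modulus 4.479); -4.2395 ± 1.002i (modulus 4.3563). The spectral radius is the largest modulus: r(A) ≈ 4.479. (Cross-check: r(A) ≤ ||A||_2 ≈ 6.4763; equality holds whenever A is normal, though it can also hold for some non-normal A.)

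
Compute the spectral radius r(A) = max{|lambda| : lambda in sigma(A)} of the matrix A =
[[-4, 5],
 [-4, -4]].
r(A) = 6

The eigenvalues of A are the roots of its characteristic polynomial. With M = A (coefficients from the trace and determinant):
  p(λ) = det(λ I - M) = λ^2 + 8λ + 36.
For λ^2 + 8λ + 36 the discriminant is -80. It is negative, so the roots are the complex-conjugate pair λ = -4 ± (sqrt(80)/2) i ≈ -4 ± 4.4721i. For a conjugate pair the product of the roots equals the constant term, so |λ|^2 = 36 and |λ| = sqrt(36) = 6.
Thus the eigenvalues (to 4 decimals) are -4 ± 4.4721i (modulus 6). The spectral radius is the largest modulus: r(A) = 6. (Cross-check: r(A) ≤ ||A||_2 ≈ 6.5208; equality holds whenever A is normal, though it can also hold for some non-normal A.)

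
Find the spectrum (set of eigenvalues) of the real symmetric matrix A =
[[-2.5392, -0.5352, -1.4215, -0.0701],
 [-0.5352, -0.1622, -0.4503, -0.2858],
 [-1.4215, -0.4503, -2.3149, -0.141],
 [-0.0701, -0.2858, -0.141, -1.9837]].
sigma(A) ≈ {-4, -2, -1, 0}

A is real symmetric, so its spectrum consists of real eigenvalues. Expanding the characteristic polynomial of the displayed matrix gives
  det(λ I - A) = p(λ) = λ^4 + (7)λ^3 + (14)λ^2 + (8)λ + (0).
Solving p(λ) = 0 yields eigenvalues ≈ -4, -2, -1, 0. (A is shown rounded to 4 decimals, so these recover the underlying integer eigenvalues to within that precision.)
Verification: the trace of A = -7 equals the sum of eigenvalues -7, and det(A) ≈ -0.0002 matches the eigenvalue product 0.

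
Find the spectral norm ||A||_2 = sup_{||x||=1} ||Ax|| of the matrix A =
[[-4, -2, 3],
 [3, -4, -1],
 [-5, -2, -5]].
||A||_2 ≈ 7.5793 (= sqrt(largest eigenvalue of A^T A))

||A||_2 = sigma_max(A) = sqrt(lambda_max(A^T A)). Form the symmetric matrix M = A^T A =
[[50, 6, 10],
 [6, 24, 8],
 [10, 8, 35]].
Its characteristic polynomial (trace, sum of principal 2x2 minors, determinant of M give the coefficients) is
  p(λ) = det(λ I - M) = λ^3 - 109λ^2 + 3590λ - 36100.
No integer candidate from the rational root theorem (±divisors of 36100) is a root, so the roots are irrational. The cubic discriminant is Δ = 134780500 > 0, so there are three distinct real roots. p(19) = -380 and p(20) = 100 have opposite signs, so a root lies in (19, 20); Newton's method refines it to λ ≈ 19.7733. p(31) = 232 and p(32) = -68 have opposite signs, so a root lies in (31, 32); Newton's method refines it to λ ≈ 31.7814. p(57) = -418 and p(58) = 556 have opposite signs, so a root lies in (57, 58); Newton's method refines it to λ ≈ 57.4452. Check (Vieta): the three roots sum to 109, matching tr M = 109.
So the eigenvalues of A^T A are ≈ 19.7733, 31.7814, 57.4452 (all ≥ 0, as they must be for A^T A). The largest is λ_max ≈ 57.4452, hence ||A||_2 = sqrt(λ_max) ≈ 7.5793.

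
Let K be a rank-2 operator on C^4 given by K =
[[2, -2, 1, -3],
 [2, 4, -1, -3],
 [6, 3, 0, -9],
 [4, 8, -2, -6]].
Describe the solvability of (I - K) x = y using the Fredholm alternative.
(I - K) is invertible (det(I - K) = -8 ≠ 0), so for every y in C^4 the equation (I - K) x = y has a unique solution.

K has rank 2 and factors as K = U V^T = u1 v1^T + u2 v2^T with u1 = (1, -1, 0, -2), v1 = (0, -3, 1, 0), u2 = (1, 1, 3, 2), v2 = (2, 1, 0, -3) (multiplying out reproduces the displayed K). The nonzero eigenvalues of U V^T coincide with those of the 2 x 2 matrix G = V^T U = [[v1·u1, v1·u2], [v2·u1, v2·u2]] = [[3, 0], [7, -3]], and by the Sylvester determinant identity det(I_4 - U V^T) = det(I_2 - V^T U) = det([[-2, 0], [-7, 4]]) = (-2)(4) - (0)(-7) = -8. (Direct check: I - K =
[[-1, 2, -1, 3],
 [-2, -3, 1, 3],
 [-6, -3, 1, 9],
 [-4, -8, 2, 7]]
has determinant -8.) The finite-dimensional Fredholm alternative says: either (I - K) is invertible, or ker(I - K) ≠ {0} and then range(I - K) = ker((I - K)^*)^⊥, with dim ker(I - K) = dim ker((I - K)^*). Since det(I - K) ≠ 0, 1 is not an eigenvalue of K and ker(I - K) = {0}, so we are in the first case: for every y there is a unique x = (I - K)^(-1) y. (Explicitly, by the Woodbury identity, (I - U V^T)^(-1) = I + U (I_2 - G)^(-1) V^T.)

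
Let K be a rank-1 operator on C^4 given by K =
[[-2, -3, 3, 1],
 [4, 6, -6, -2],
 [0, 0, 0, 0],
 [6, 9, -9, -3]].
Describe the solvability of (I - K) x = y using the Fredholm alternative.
(I - K) is singular (det(I - K) = 0, i.e. 1 ∈ sigma(K)). (I - K) x = y is solvable iff y ⊥ ker((I - K)^*) = span{(-2, -3, 3, 1)}, i.e. iff -2y_1 - 3y_2 + 3y_3 + y_4 = 0. When solvable, the solutions are x = y + c·(1, -2, 0, -3), c arbitrary (ker(I - K) = span{(1, -2, 0, -3)}, dimension 1).

K has rank 1, so it is an outer product K = u v^T: every row of K is a multiple of one row vector. Reading off the entries, u = (1, -2, 0, -3) and v = (-2, -3, 3, 1) (row i of K equals u_i·v^T). A rank-one matrix u v^T satisfies K u = u (v·u) and kills the (3)-dimensional subspace v^⊥, so its characteristic polynomial is lambda^3 (lambda - v·u) with v·u = tr K = 1. Hence the eigenvalues of I - K are 1 (multiplicity 3) and 1 - (1) = 0, so det(I - K) = 0. (Direct check: I - K =
[[3, 3, -3, -1],
 [-4, -5, 6, 2],
 [0, 0, 1, 0],
 [-6, -9, 9, 4]]
has determinant 0.) So 1 is an eigenvalue of K and (I - K) is not invertible. The finite-dimensional Fredholm alternative says: either (I - K) is invertible, or ker(I - K) ≠ {0} and then range(I - K) = ker((I - K)^*)^⊥, with dim ker(I - K) = dim ker((I - K)^*). We are in the second case, so we need both kernels. Kernel of I - K: (I - K) u = u - u (v·u) = u - u = 0, so ker(I - K) = span{u} = span{(1, -2, 0, -3)} (it is exactly 1-dimensional because rank(I - K) = 3). Kernel of the adjoint: K is real, so (I - K)^* = I - K^T = I - v u^T, and (I - v u^T) v = v - v (u·v) = 0; hence ker((I - K)^*) = span{v} = span{(-2, -3, 3, 1)}. Therefore (I - K) x = y is solvable iff <y, v> = 0, i.e. iff -2y_1 - 3y_2 + 3y_3 + y_4 = 0. When this holds, K y = u (v·y) = 0, so (I - K) y = y and x = y is a particular solution; the full solution set is the line x = y + c·u = y + c·(1, -2, 0, -3), c ∈ C.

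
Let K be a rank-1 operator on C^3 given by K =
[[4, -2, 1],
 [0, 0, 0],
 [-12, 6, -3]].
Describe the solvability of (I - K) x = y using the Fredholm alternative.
(I - K) is singular (det(I - K) = 0, i.e. 1 ∈ sigma(K)). (I - K) x = y is solvable iff y ⊥ ker((I - K)^*) = span{(4, -2, 1)}, i.e. iff 4y_1 - 2y_2 + y_3 = 0. When solvable, the solutions are x = y + c·(1, 0, -3), c arbitrary (ker(I - K) = span{(1, 0, -3)}, dimension 1).

K has rank 1, so it is an outer product K = u v^T: every row of K is a multiple of one row vector. Reading off the entries, u = (1, 0, -3) and v = (4, -2, 1) (row i of K equals u_i·v^T). A rank-one matrix u v^T satisfies K u = u (v·u) and kills the (2)-dimensional subspace v^⊥, so its characteristic polynomial is lambda^2 (lambda - v·u) with v·u = tr K = 1. Hence the eigenvalues of I - K are 1 (multiplicity 2) and 1 - (1) = 0, so det(I - K) = 0. (Direct check: I - K =
[[-3, 2, -1],
 [0, 1, 0],
 [12, -6, 4]]
has determinant 0.) So 1 is an eigenvalue of K and (I - K) is not invertible. The finite-dimensional Fredholm alternative says: either (I - K) is invertible, or ker(I - K) ≠ {0} and then range(I - K) = ker((I - K)^*)^⊥, with dim ker(I - K) = dim ker((I - K)^*). We are in the second case, so we need both kernels. Kernel of I - K: (I - K) u = u - u (v·u) = u - u = 0, so ker(I - K) = span{u} = span{(1, 0, -3)} (it is exactly 1-dimensional because rank(I - K) = 2). Kernel of the adjoint: K is real, so (I - K)^* = I - K^T = I - v u^T, and (I - v u^T) v = v - v (u·v) = 0; hence ker((I - K)^*) = span{v} = span{(4, -2, 1)}. Therefore (I - K) x = y is solvable iff <y, v> = 0, i.e. iff 4y_1 - 2y_2 + y_3 = 0. When this holds, K y = u (v·y) = 0, so (I - K) y = y and x = y is a particular solution; the full solution set is the line x = y + c·u = y + c·(1, 0, -3), c ∈ C.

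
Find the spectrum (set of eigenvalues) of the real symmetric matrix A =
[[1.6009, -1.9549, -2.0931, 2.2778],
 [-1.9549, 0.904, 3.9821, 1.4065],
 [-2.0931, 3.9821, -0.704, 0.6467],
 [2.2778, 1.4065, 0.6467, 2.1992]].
sigma(A) ≈ {-4, -2, 4, 6}

A is real symmetric, so its spectrum consists of real eigenvalues. Expanding the characteristic polynomial of the displayed matrix gives
  det(λ I - A) = p(λ) = λ^4 + (-4)λ^3 + (-28)λ^2 + (64.0023)λ + (192.0066).
Solving p(λ) = 0 yields eigenvalues ≈ -4, -2, 4, 6. (A is shown rounded to 4 decimals, so these recover the underlying integer eigenvalues to within that precision.)
Verification: the trace of A = 4 equals the sum of eigenvalues 4, and det(A) ≈ 192.0066 matches the eigenvalue product 192.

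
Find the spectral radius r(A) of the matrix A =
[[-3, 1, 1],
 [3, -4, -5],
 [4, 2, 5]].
r(A) ≈ 5.2117

The eigenvalues of A are the roots of its characteristic polynomial. With M = A (coefficients from the trace, the sum of principal 2x2 minors, and det A):
  p(λ) = det(λ I - M) = λ^3 + 2λ^2 - 20λ - 17.
No integer candidate from the rational root theorem (±divisors of 17) is a root, so the roots are irrational. The cubic discriminant is Δ = 38581 > 0, so there are three distinct real roots. p(-6) = -41 and p(-5) = 8 have opposite signs, so a root lies in (-6, -5); Newton's method refines it to λ ≈ -5.2117. p(-1) = 4 and p(0) = -17 have opposite signs, so a root lies in (-1, 0); Newton's method refines it to λ ≈ -0.8109. p(4) = -1 and p(5) = 58 have opposite signs, so a root lies in (4, 5); Newton's method refines it to λ ≈ 4.0226. Check (Vieta): the three roots sum to -2, matching tr M = -2.
Thus the eigenvalues (to 4 decimals) are -5.2117 (modulus 5.2117); -0.8109 (modulus 0.8109); 4.0226 (modulus 4.0226). The spectral radius is the largest modulus: r(A) ≈ 5.2117. (Cross-check: r(A) ≤ ||A||_2 ≈ 8.3996; equality holds whenever A is normal, though it can also hold for some non-normal A.)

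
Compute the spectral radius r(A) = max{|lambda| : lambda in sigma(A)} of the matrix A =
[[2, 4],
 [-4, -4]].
r(A) = sqrt(8) ≈ 2.8284

The eigenvalues of A are the roots of its characteristic polynomial. With M = A (coefficients from the trace and determinant):
  p(λ) = det(λ I - M) = λ^2 + 2λ + 8.
For λ^2 + 2λ + 8 the discriminant is -28. It is negative, so the roots are the complex-conjugate pair λ = -1 ± (sqrt(28)/2) i ≈ -1 ± 2.6458i. For a conjugate pair the product of the roots equals the constant term, so |λ|^2 = 8 and |λ| = sqrt(8) ≈ 2.8284.
Thus the eigenvalues (to 4 decimals) are -1 ± 2.6458i (modulus 2.8284). The spectral radius is the largest modulus: r(A) = sqrt(8) ≈ 2.8284. (Cross-check: r(A) ≤ ||A||_2 ≈ 7.1231; equality holds whenever A is normal, though it can also hold for some non-normal A.)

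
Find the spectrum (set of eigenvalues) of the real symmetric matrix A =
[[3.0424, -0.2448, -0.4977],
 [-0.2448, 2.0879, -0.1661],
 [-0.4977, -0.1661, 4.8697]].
sigma(A) ≈ {2, 3, 5}

A is real symmetric, so its spectrum consists of real eigenvalues. Expanding the characteristic polynomial of the displayed matrix gives
  det(λ I - A) = p(λ) = λ^3 + (-10)λ^2 + (31)λ + (-30).
Solving p(λ) = 0 yields eigenvalues ≈ 2, 3, 5. (A is shown rounded to 4 decimals, so these recover the underlying integer eigenvalues to within that precision.)
Verification: the trace of A = 10 equals the sum of eigenvalues 10, and det(A) ≈ 30.0000 matches the eigenvalue product 30.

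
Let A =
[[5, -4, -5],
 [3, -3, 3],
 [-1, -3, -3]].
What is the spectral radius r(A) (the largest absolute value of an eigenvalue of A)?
r(A) ≈ 5.0137

The eigenvalues of A are the roots of its characteristic polynomial. With M = A (coefficients from the trace, the sum of principal 2x2 minors, and det A):
  p(λ) = det(λ I - M) = λ^3 + λ^2 - 5λ - 126.
No integer candidate from the rational root theorem (±divisors of 126) is a root, so the roots are irrational. The cubic discriminant is Δ = -416283 < 0, so there is one real root and a complex-conjugate pair. p(5) = -1 and p(6) = 96 have opposite signs, so a root lies in (5, 6); Newton's method refines it to λ ≈ 5.0125. Dividing out (λ - (5.0125)) leaves approximately λ^2 + 6.0125λ + 25.1373. For λ^2 + 6.0125λ + 25.1373 the discriminant is -64.3995. It is negative, so the remaining roots are the complex-conjugate pair λ ≈ -3.0062 ± 4.0125i. Their product equals the constant term, so |λ|^2 ≈ 25.1373 and |λ| ≈ 5.0137.
Thus the eigenvalues (to 4 decimals) are 5.0125 (modulus 5.0125); -3.0062 ± 4.0125i (modulus 5.0137). The spectral radius is the largest modulus: r(A) ≈ 5.0137. (Cross-check: r(A) ≤ ||A||_2 ≈ 8.7611; equality holds whenever A is normal, though it can also hold for some non-normal A.)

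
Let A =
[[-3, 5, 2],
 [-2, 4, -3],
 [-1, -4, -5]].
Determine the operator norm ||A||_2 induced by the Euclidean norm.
||A||_2 ≈ 8.4496 (= sqrt(largest eigenvalue of A^T A))

||A||_2 = sigma_max(A) = sqrt(lambda_max(A^T A)). Form the symmetric matrix M = A^T A =
[[14, -19, 5],
 [-19, 57, 18],
 [5, 18, 38]].
Its characteristic polynomial (trace, sum of principal 2x2 minors, determinant of M give the coefficients) is
  p(λ) = det(λ I - M) = λ^3 - 109λ^2 + 2786λ - 7225.
No integer candidate from the rational root theorem (±divisors of 7225) is a root, so the roots are irrational. The cubic discriminant is Δ = 6377492377 > 0, so there are three distinct real roots. p(2) = -2081 and p(3) = 179 have opposite signs, so a root lies in (2, 3); Newton's method refines it to λ ≈ 2.9174. p(34) = 799 and p(35) = -365 have opposite signs, so a root lies in (34, 35); Newton's method refines it to λ ≈ 34.6874. p(71) = -977 and p(72) = 1559 have opposite signs, so a root lies in (71, 72); Newton's method refines it to λ ≈ 71.3952. Check (Vieta): the three roots sum to 109, matching tr M = 109.
So the eigenvalues of A^T A are ≈ 2.9174, 34.6874, 71.3952 (all ≥ 0, as they must be for A^T A). The largest is λ_max ≈ 71.3952, hence ||A||_2 = sqrt(λ_max) ≈ 8.4496.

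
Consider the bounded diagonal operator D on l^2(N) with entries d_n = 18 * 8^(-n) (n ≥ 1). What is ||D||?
||D|| = 9/4 (attained at n = 1)

For D diagonal, ||D|| = sup_n |d_n|. The sequence d_n = 18 * 8^(-n) is positive and strictly decreasing (ratio 8^(-1) < 1), so the supremum is d_1 = 18/8 = 9/4. Hence ||D|| = 9/4.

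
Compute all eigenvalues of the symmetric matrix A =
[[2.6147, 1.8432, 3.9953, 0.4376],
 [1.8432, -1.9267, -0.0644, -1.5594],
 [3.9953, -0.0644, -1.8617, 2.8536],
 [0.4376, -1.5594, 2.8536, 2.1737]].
sigma(A) ≈ {-5, -3, 3, 6}

A is real symmetric, so its spectrum consists of real eigenvalues. Expanding the characteristic polynomial of the displayed matrix gives
  det(λ I - A) = p(λ) = λ^4 + (-1)λ^3 + (-39)λ^2 + (9)λ + (269.998).
Solving p(λ) = 0 yields eigenvalues ≈ -5, -3, 3, 6. (A is shown rounded to 4 decimals, so these recover the underlying integer eigenvalues to within that precision.)
Verification: the trace of A = 1 equals the sum of eigenvalues 1, and det(A) ≈ 269.9980 matches the eigenvalue product 270.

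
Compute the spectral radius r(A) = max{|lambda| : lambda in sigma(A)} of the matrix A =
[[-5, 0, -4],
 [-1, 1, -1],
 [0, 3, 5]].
r(A) ≈ 4.7994

The eigenvalues of A are the roots of its characteristic polynomial. With M = A (coefficients from the trace, the sum of principal 2x2 minors, and det A):
  p(λ) = det(λ I - M) = λ^3 - λ^2 - 22λ + 28.
No integer candidate from the rational root theorem (±divisors of 28) is a root, so the roots are irrational. The cubic discriminant is Δ = 33108 > 0, so there are three distinct real roots. p(-5) = -12 and p(-4) = 36 have opposite signs, so a root lies in (-5, -4); Newton's method refines it to λ ≈ -4.7994. p(1) = 6 and p(2) = -12 have opposite signs, so a root lies in (1, 2); Newton's method refines it to λ ≈ 1.2952. p(4) = -12 and p(5) = 18 have opposite signs, so a root lies in (4, 5); Newton's method refines it to λ ≈ 4.5042. Check (Vieta): the three roots sum to 1, matching tr M = 1.
Thus the eigenvalues (to 4 decimals) are -4.7994 (modulus 4.7994); 1.2952 (modulus 1.2952); 4.5042 (modulus 4.5042). The spectral radius is the largest modulus: r(A) ≈ 4.7994. (Cross-check: r(A) ≤ ||A||_2 ≈ 7.6816; equality holds whenever A is normal, though it can also hold for some non-normal A.)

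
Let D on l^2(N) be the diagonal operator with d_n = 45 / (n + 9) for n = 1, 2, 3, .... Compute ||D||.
||D|| = 9/2 (attained at n = 1)

For D diagonal, ||D|| = sup_n |d_n| = sup_n 45/(n + 9). This is positive and strictly decreasing in n, so the supremum is attained at n = 1: d_1 = 45/(1 + 9) = 9/2. Hence ||D|| = 9/2.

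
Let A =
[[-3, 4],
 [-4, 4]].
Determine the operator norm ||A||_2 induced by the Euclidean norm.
||A||_2 = sqrt((57 + sqrt(3185))/2) ≈ 7.5311 (= sqrt(largest eigenvalue of A^T A))

||A||_2 = sigma_max(A) = sqrt(lambda_max(A^T A)). Form the symmetric matrix M = A^T A =
[[25, -28],
 [-28, 32]].
Its characteristic polynomial (trace, determinant of M give the coefficients) is
  p(λ) = det(λ I - M) = λ^2 - 57λ + 16.
For λ^2 - 57λ + 16 the discriminant is 3185. It is nonnegative but not a perfect square, so the roots are real and irrational: λ = (57 ± sqrt(3185))/2 ≈ 56.7179, 0.2821.
So the eigenvalues of A^T A are ≈ 0.2821, 56.7179 (all ≥ 0, as they must be for A^T A). The largest is λ_max = (57 + sqrt(3185))/2 ≈ 56.7179, hence ||A||_2 = sqrt(λ_max) = sqrt((57 + sqrt(3185))/2) ≈ 7.5311.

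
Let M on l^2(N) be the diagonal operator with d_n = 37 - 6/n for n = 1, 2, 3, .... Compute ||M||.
||M|| = 37

For a diagonal operator on l^2 with entries d_n, ||M|| = sup_n |d_n|. Here d_1 = 31, d_2 = 34, ..., and d_n = 37 - 6/n increases monotonically toward 37. All terms lie in [31, 37), so |d_n| = d_n and the supremum is the limit 37, which is not attained by any individual d_n. Hence ||M|| = 37.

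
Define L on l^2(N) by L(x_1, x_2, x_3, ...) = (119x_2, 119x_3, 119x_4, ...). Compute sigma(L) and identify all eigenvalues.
sigma(L) = closed disk {z in C : |z| ≤ 119}; sigma_p(L) = open disk {z in C : |z| < 119}

Note L = 119·V where V is the unit left shift (V x)_k = x_{k+1}; so sigma(L) = 119·sigma(V) and ||L|| = 119||V||. ||L x||^2 = 14161sum_{k≥2} |x_k|^2 ≤ 14161||x||^2, with equality on {x : x_1 = 0}, so ||L|| = 119. For any lambda with |lambda| < 119, set r = lambda/119 (|r| < 1); the vector x = (1, r, r^2, ...) is in l^2 and satisfies L x = 119(r, r^2, ...) = lambda x, so lambda is an eigenvalue. On the boundary |lambda| = 119 the geometric series diverges, so no l^2 eigenvector exists, but these lambda lie in the approximate point spectrum. Hence sigma(L) is the closed disk of radius 119 and sigma_p(L) is the open disk.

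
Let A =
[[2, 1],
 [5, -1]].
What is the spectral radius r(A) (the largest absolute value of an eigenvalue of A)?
r(A) = (1 + sqrt(29))/2 ≈ 3.1926

The eigenvalues of A are the roots of its characteristic polynomial. With M = A (coefficients from the trace and determinant):
  p(λ) = det(λ I - M) = λ^2 - λ - 7.
For λ^2 - λ - 7 the discriminant is 29. It is nonnegative but not a perfect square, so the roots are real and irrational: λ = (1 ± sqrt(29))/2 ≈ 3.1926, -2.1926.
Thus the eigenvalues (to 4 decimals) are 3.1926 (modulus 3.1926); -2.1926 (modulus 2.1926). The spectral radius is the largest modulus: r(A) = (1 + sqrt(29))/2 ≈ 3.1926. (Cross-check: r(A) ≤ ||A||_2 ≈ 5.4157; equality holds whenever A is normal, though it can also hold for some non-normal A.)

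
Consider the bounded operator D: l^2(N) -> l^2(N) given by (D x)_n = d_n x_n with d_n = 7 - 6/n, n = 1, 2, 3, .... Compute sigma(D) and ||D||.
sigma(D) = {7 - 6/n : n ≥ 1} ∪ {7}; ||D|| = 7

A bounded diagonal operator on l^2 with diagonal entries d_n has spectrum equal to the closure of {d_n : n ≥ 1}: every d_n is an eigenvalue (with eigenvector e_n), so {d_n} ⊂ sigma(D); the spectrum is closed, so its closure is too; and for lambda not in the closure, (D - lambda I) has bounded inverse (the diagonal entries 1/(d_n - lambda) are bounded). For our sequence d_n = 7 - 6/n, n = 1, 2, 3, ...:
  - {d_n} = {7 - 6/n : n ≥ 1}; the only limit point is 7
  - closure = {7 - 6/n : n ≥ 1} ∪ {7}
For the norm: a diagonal operator has ||D|| = sup_n |d_n|. Here d_n = 7 - 6/n increases monotonically from d_1 = 1 toward 7, with all terms in [1, 7); so sup_n |d_n| = 7 (the supremum is the limit, not attained). So ||D|| = 7.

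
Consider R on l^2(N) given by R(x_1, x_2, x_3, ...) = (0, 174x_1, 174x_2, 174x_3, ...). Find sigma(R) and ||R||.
sigma(R) = closed disk {z in C : |z| ≤ 174}; ||R|| = 174

Note R = 174·U where U is the unit right shift (U x)_k = x_{k-1} (with x_0 := 0); so ||R|| = 174||U|| and sigma(R) = 174·sigma(U). ||R x||^2 = sum_{k≥1} |174x_k|^2 = 30276||x||^2, so ||R|| = 174 and sigma(R) ⊂ {|z| ≤ 174}. For any |lambda| < 174, the equation (R - lambda I) x = 0 forces x_1 = 0, then 174x_k = lambda x_{k+1} ⇒ x = 0, so R has no eigenvalues. But (R - lambda I) is not surjective for |lambda| < 174: solving (R - lambda I) x = e_1 would require x_n proportional to (lambda/174)^(-n), which is not in l^2. So every |lambda| < 174 lies in the residual spectrum. The boundary |lambda| = 174 is in the approximate point spectrum (the spectrum is closed). Hence sigma(R) is the closed disk of radius 174.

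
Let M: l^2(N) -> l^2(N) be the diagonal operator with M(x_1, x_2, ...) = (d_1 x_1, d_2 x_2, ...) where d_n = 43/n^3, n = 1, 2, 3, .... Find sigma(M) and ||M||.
sigma(M) = {43/n^3 : n ≥ 1} ∪ {0}; ||M|| = 43

A bounded diagonal operator on l^2 with diagonal entries d_n has spectrum equal to the closure of {d_n : n ≥ 1}: every d_n is an eigenvalue (with eigenvector e_n), so {d_n} ⊂ sigma(M); the spectrum is closed, so its closure is too; and for lambda not in the closure, (M - lambda I) has bounded inverse (the diagonal entries 1/(d_n - lambda) are bounded). For our sequence d_n = 43/n^3, n = 1, 2, 3, ...:
  - {d_n} = {43/n^3 : n ≥ 1}; the only limit point is 0
  - closure = {43/n^3 : n ≥ 1} ∪ {0}
For the norm: a diagonal operator has ||M|| = sup_n |d_n|. Here d_n = 43/n^3 is positive and decreasing, so sup_n |d_n| = d_1 = 43. So ||M|| = 43.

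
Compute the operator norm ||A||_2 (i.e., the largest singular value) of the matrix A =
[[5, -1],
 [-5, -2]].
||A||_2 = sqrt((55 + sqrt(2125))/2) ≈ 7.1098 (= sqrt(largest eigenvalue of A^T A))

||A||_2 = sigma_max(A) = sqrt(lambda_max(A^T A)). Form the symmetric matrix M = A^T A =
[[50, 5],
 [5, 5]].
Its characteristic polynomial (trace, determinant of M give the coefficients) is
  p(λ) = det(λ I - M) = λ^2 - 55λ + 225.
For λ^2 - 55λ + 225 the discriminant is 2125. It is nonnegative but not a perfect square, so the roots are real and irrational: λ = (55 ± sqrt(2125))/2 ≈ 50.5489, 4.4511.
So the eigenvalues of A^T A are ≈ 4.4511, 50.5489 (all ≥ 0, as they must be for A^T A). The largest is λ_max = (55 + sqrt(2125))/2 ≈ 50.5489, hence ||A||_2 = sqrt(λ_max) = sqrt((55 + sqrt(2125))/2) ≈ 7.1098.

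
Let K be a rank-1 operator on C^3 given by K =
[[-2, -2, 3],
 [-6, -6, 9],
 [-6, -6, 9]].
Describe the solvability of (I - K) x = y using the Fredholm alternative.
(I - K) is singular (det(I - K) = 0, i.e. 1 ∈ sigma(K)). (I - K) x = y is solvable iff y ⊥ ker((I - K)^*) = span{(-2, -2, 3)}, i.e. iff -2y_1 - 2y_2 + 3y_3 = 0. When solvable, the solutions are x = y + c·(1, 3, 3), c arbitrary (ker(I - K) = span{(1, 3, 3)}, dimension 1).

K has rank 1, so it is an outer product K = u v^T: every row of K is a multiple of one row vector. Reading off the entries, u = (1, 3, 3) and v = (-2, -2, 3) (row i of K equals u_i·v^T). A rank-one matrix u v^T satisfies K u = u (v·u) and kills the (2)-dimensional subspace v^⊥, so its characteristic polynomial is lambda^2 (lambda - v·u) with v·u = tr K = 1. Hence the eigenvalues of I - K are 1 (multiplicity 2) and 1 - (1) = 0, so det(I - K) = 0. (Direct check: I - K =
[[3, 2, -3],
 [6, 7, -9],
 [6, 6, -8]]
has determinant 0.) So 1 is an eigenvalue of K and (I - K) is not invertible. The finite-dimensional Fredholm alternative says: either (I - K) is invertible, or ker(I - K) ≠ {0} and then range(I - K) = ker((I - K)^*)^⊥, with dim ker(I - K) = dim ker((I - K)^*). We are in the second case, so we need both kernels. Kernel of I - K: (I - K) u = u - u (v·u) = u - u = 0, so ker(I - K) = span{u} = span{(1, 3, 3)} (it is exactly 1-dimensional because rank(I - K) = 2). Kernel of the adjoint: K is real, so (I - K)^* = I - K^T = I - v u^T, and (I - v u^T) v = v - v (u·v) = 0; hence ker((I - K)^*) = span{v} = span{(-2, -2, 3)}. Therefore (I - K) x = y is solvable iff <y, v> = 0, i.e. iff -2y_1 - 2y_2 + 3y_3 = 0. When this holds, K y = u (v·y) = 0, so (I - K) y = y and x = y is a particular solution; the full solution set is the line x = y + c·u = y + c·(1, 3, 3), c ∈ C.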